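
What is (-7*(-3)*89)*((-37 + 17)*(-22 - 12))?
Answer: 1270920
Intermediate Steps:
(-7*(-3)*89)*((-37 + 17)*(-22 - 12)) = (21*89)*(-20*(-34)) = 1869*680 = 1270920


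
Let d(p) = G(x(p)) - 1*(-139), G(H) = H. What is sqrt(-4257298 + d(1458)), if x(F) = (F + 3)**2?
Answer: I*sqrt(2122638) ≈ 1456.9*I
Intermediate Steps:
x(F) = (3 + F)**2
d(p) = 139 + (3 + p)**2 (d(p) = (3 + p)**2 - 1*(-139) = (3 + p)**2 + 139 = 139 + (3 + p)**2)
sqrt(-4257298 + d(1458)) = sqrt(-4257298 + (139 + (3 + 1458)**2)) = sqrt(-4257298 + (139 + 1461**2)) = sqrt(-4257298 + (139 + 2134521)) = sqrt(-4257298 + 2134660) = sqrt(-2122638) = I*sqrt(2122638)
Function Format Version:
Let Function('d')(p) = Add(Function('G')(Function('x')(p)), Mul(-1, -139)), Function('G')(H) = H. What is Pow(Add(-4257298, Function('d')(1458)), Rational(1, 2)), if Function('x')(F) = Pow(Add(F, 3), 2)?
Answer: Mul(I, Pow(2122638, Rational(1, 2))) ≈ Mul(1456.9, I)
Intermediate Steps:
Function('x')(F) = Pow(Add(3, F), 2)
Function('d')(p) = Add(139, Pow(Add(3, p), 2)) (Function('d')(p) = Add(Pow(Add(3, p), 2), Mul(-1, -139)) = Add(Pow(Add(3, p), 2), 139) = Add(139, Pow(Add(3, p), 2)))
Pow(Add(-4257298, Function('d')(1458)), Rational(1, 2)) = Pow(Add(-4257298, Add(139, Pow(Add(3, 1458), 2))), Rational(1, 2)) = Pow(Add(-4257298, Add(139, Pow(1461, 2))), Rational(1, 2)) = Pow(Add(-4257298, Add(139, 2134521)), Rational(1, 2)) = Pow(Add(-4257298, 2134660), Rational(1, 2)) = Pow(-2122638, Rational(1, 2)) = Mul(I, Pow(2122638, Rational(1, 2)))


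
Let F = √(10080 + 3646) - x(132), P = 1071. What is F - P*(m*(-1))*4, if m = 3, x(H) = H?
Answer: 12720 + √13726 ≈ 12837.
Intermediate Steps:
F = -132 + √13726 (F = √(10080 + 3646) - 1*132 = √13726 - 132 = -132 + √13726 ≈ -14.842)
F - P*(m*(-1))*4 = (-132 + √13726) - 1071*(3*(-1))*4 = (-132 + √13726) - 1071*(-3*4) = (-132 + √13726) - 1071*(-12) = (-132 + √13726) - 1*(-12852) = (-132 + √13726) + 12852 = 12720 + √13726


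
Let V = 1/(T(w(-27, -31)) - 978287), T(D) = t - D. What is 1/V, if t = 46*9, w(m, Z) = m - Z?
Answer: -977877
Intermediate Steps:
t = 414
T(D) = 414 - D
V = -1/977877 (V = 1/((414 - (-27 - 1*(-31))) - 978287) = 1/((414 - (-27 + 31)) - 978287) = 1/((414 - 1*4) - 978287) = 1/((414 - 4) - 978287) = 1/(410 - 978287) = 1/(-977877) = -1/977877 ≈ -1.0226e-6)
1/V = 1/(-1/977877) = -977877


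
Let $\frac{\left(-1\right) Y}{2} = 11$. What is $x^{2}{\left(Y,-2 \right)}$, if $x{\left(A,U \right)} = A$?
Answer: $484$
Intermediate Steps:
$Y = -22$ ($Y = \left(-2\right) 11 = -22$)
$x^{2}{\left(Y,-2 \right)} = \left(-22\right)^{2} = 484$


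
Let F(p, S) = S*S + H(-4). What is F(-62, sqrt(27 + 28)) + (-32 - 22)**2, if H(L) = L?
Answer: 2967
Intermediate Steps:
F(p, S) = -4 + S**2 (F(p, S) = S*S - 4 = S**2 - 4 = -4 + S**2)
F(-62, sqrt(27 + 28)) + (-32 - 22)**2 = (-4 + (sqrt(27 + 28))**2) + (-32 - 22)**2 = (-4 + (sqrt(55))**2) + (-54)**2 = (-4 + 55) + 2916 = 51 + 2916 = 2967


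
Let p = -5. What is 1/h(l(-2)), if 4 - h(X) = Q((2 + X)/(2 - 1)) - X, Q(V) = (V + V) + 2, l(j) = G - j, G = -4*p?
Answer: -1/24 ≈ -0.041667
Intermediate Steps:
G = 20 (G = -4*(-5) = 20)
l(j) = 20 - j
Q(V) = 2 + 2*V (Q(V) = 2*V + 2 = 2 + 2*V)
h(X) = -2 - X (h(X) = 4 - ((2 + 2*((2 + X)/(2 - 1))) - X) = 4 - ((2 + 2*((2 + X)/1)) - X) = 4 - ((2 + 2*((2 + X)*1)) - X) = 4 - ((2 + 2*(2 + X)) - X) = 4 - ((2 + (4 + 2*X)) - X) = 4 - ((6 + 2*X) - X) = 4 - (6 + X) = 4 + (-6 - X) = -2 - X)
1/h(l(-2)) = 1/(-2 - (20 - 1*(-2))) = 1/(-2 - (20 + 2)) = 1/(-2 - 1*22) = 1/(-2 - 22) = 1/(-24) = -1/24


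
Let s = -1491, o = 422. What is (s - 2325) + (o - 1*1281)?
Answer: -4675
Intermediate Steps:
(s - 2325) + (o - 1*1281) = (-1491 - 2325) + (422 - 1*1281) = -3816 + (422 - 1281) = -3816 - 859 = -4675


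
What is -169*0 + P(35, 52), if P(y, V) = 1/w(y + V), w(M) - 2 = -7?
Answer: -⅕ ≈ -0.20000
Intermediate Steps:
w(M) = -5 (w(M) = 2 - 7 = -5)
P(y, V) = -⅕ (P(y, V) = 1/(-5) = -⅕)
-169*0 + P(35, 52) = -169*0 - ⅕ = 0 - ⅕ = -⅕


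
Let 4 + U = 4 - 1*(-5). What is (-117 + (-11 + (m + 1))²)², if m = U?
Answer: 8464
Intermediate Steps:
U = 5 (U = -4 + (4 - 1*(-5)) = -4 + (4 + 5) = -4 + 9 = 5)
m = 5
(-117 + (-11 + (m + 1))²)² = (-117 + (-11 + (5 + 1))²)² = (-117 + (-11 + 6)²)² = (-117 + (-5)²)² = (-117 + 25)² = (-92)² = 8464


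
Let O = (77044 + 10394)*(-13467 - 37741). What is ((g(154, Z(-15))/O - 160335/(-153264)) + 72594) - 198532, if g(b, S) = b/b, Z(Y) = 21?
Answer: -900243795361631387/7148368828536 ≈ -1.2594e+5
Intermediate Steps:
g(b, S) = 1
O = -4477525104 (O = 87438*(-51208) = -4477525104)
((g(154, Z(-15))/O - 160335/(-153264)) + 72594) - 198532 = ((1/(-4477525104) - 160335/(-153264)) + 72594) - 198532 = ((1*(-1/4477525104) - 160335*(-1/153264)) + 72594) - 198532 = ((-1/4477525104 + 53445/51088) + 72594) - 198532 = (7478166535381/7148368828536 + 72594) - 198532 = 518936164905277765/7148368828536 - 198532 = -900243795361631387/7148368828536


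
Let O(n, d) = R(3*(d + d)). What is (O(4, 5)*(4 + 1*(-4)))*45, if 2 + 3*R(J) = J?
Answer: 0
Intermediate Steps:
R(J) = -⅔ + J/3
O(n, d) = -⅔ + 2*d (O(n, d) = -⅔ + (3*(d + d))/3 = -⅔ + (3*(2*d))/3 = -⅔ + (6*d)/3 = -⅔ + 2*d)
(O(4, 5)*(4 + 1*(-4)))*45 = ((-⅔ + 2*5)*(4 + 1*(-4)))*45 = ((-⅔ + 10)*(4 - 4))*45 = ((28/3)*0)*45 = 0*45 = 0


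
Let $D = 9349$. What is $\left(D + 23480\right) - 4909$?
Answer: $27920$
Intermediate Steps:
$\left(D + 23480\right) - 4909 = \left(9349 + 23480\right) - 4909 = 32829 - 4909 = 27920$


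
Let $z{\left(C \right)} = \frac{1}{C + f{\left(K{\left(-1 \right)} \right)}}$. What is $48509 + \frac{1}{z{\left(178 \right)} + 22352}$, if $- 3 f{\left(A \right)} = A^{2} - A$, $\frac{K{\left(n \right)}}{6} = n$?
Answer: $\frac{177820848225}{3665729} \approx 48509.0$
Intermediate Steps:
$K{\left(n \right)} = 6 n$
$f{\left(A \right)} = - \frac{A^{2}}{3} + \frac{A}{3}$ ($f{\left(A \right)} = - \frac{A^{2} - A}{3} = - \frac{A^{2}}{3} + \frac{A}{3}$)
$z{\left(C \right)} = \frac{1}{-14 + C}$ ($z{\left(C \right)} = \frac{1}{C + \frac{6 \left(-1\right) \left(1 - 6 \left(-1\right)\right)}{3}} = \frac{1}{C + \frac{1}{3} \left(-6\right) \left(1 - -6\right)} = \frac{1}{C + \frac{1}{3} \left(-6\right) \left(1 + 6\right)} = \frac{1}{C + \frac{1}{3} \left(-6\right) 7} = \frac{1}{C - 14} = \frac{1}{-14 + C}$)
$48509 + \frac{1}{z{\left(178 \right)} + 22352} = 48509 + \frac{1}{\frac{1}{-14 + 178} + 22352} = 48509 + \frac{1}{\frac{1}{164} + 22352} = 48509 + \frac{1}{\frac{3665729}{164}} = 48509 + \frac{164}{3665729} = \frac{177820848225}{3665729}$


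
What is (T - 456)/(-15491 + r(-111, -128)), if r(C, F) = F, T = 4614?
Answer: -4158/15619 ≈ -0.26621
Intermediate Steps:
(T - 456)/(-15491 + r(-111, -128)) = (4614 - 456)/(-15491 - 128) = 4158/(-15619) = 4158*(-1/15619) = -4158/15619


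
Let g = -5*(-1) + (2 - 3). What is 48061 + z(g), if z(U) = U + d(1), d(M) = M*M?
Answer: 48066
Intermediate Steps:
d(M) = M**2
g = 4 (g = 5 - 1 = 4)
z(U) = 1 + U (z(U) = U + 1**2 = U + 1 = 1 + U)
48061 + z(g) = 48061 + (1 + 4) = 48061 + 5 = 48066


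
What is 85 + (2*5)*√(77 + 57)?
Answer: 85 + 10*√134 ≈ 200.76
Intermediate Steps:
85 + (2*5)*√(77 + 57) = 85 + 10*√134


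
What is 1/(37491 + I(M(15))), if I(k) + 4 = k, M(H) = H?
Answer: 1/37502 ≈ 2.6665e-5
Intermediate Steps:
I(k) = -4 + k
1/(37491 + I(M(15))) = 1/(37491 + (-4 + 15)) = 1/(37491 + 11) = 1/37502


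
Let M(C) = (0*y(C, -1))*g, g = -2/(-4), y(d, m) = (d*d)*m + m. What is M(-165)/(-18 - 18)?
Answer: 0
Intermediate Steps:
y(d, m) = m + m*d² (y(d, m) = d²*m + m = m*d² + m = m + m*d²)
g = ½ (g = -2*(-¼) = ½ ≈ 0.50000)
M(C) = 0 (M(C) = (0*(-(1 + C²)))*(½) = (0*(-1 - C²))*(½) = 0*(½) = 0)
M(-165)/(-18 - 18) = 0/(-18 - 18) = 0/(-36) = 0*(-1/36) = 0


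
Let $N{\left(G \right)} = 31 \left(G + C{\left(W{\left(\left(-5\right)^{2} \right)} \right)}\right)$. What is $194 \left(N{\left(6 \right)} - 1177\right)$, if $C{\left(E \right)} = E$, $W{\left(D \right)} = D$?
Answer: $-41904$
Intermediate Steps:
$N{\left(G \right)} = 775 + 31 G$ ($N{\left(G \right)} = 31 \left(G + \left(-5\right)^{2}\right) = 31 \left(G + 25\right) = 31 \left(25 + G\right) = 775 + 31 G$)
$194 \left(N{\left(6 \right)} - 1177\right) = 194 \left(\left(775 + 31 \cdot 6\right) - 1177\right) = 194 \left(\left(775 + 186\right) - 1177\right) = 194 \left(961 - 1177\right) = 194 \left(-216\right) = -41904$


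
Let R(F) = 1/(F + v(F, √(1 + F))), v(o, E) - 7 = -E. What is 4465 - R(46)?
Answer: 12332277/2762 - √47/2762 ≈ 4465.0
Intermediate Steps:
v(o, E) = 7 - E
R(F) = 1/(7 + F - √(1 + F)) (R(F) = 1/(F + (7 - √(1 + F))) = 1/(7 + F - √(1 + F)))
4465 - R(46) = 4465 - 1/(7 + 46 - √(1 + 46)) = 4465 - 1/(7 + 46 - √47) = 4465 - 1/(53 - √47)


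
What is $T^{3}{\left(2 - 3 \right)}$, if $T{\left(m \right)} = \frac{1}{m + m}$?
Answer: $- \frac{1}{8} \approx -0.125$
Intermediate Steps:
$T{\left(m \right)} = \frac{1}{2 m}$
$T^{3}{\left(2 - 3 \right)} = \left(\frac{1}{2 \left(2 - 3\right)}\right)^{3} = \left(\frac{1}{2 \left(-1\right)}\right)^{3} = \left(\frac{1}{2} \left(-1\right)\right)^{3} = \left(- \frac{1}{2}\right)^{3} = - \frac{1}{8}$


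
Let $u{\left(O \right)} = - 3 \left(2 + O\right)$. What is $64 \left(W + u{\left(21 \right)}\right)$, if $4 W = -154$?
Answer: $-6880$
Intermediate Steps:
$u{\left(O \right)} = -6 - 3 O$
$W = - \frac{77}{2}$ ($W = \frac{1}{4} \left(-154\right) = - \frac{77}{2} \approx -38.5$)
$64 \left(W + u{\left(21 \right)}\right) = 64 \left(- \frac{77}{2} - 69\right) = 64 \left(- \frac{215}{2}\right) = -6880$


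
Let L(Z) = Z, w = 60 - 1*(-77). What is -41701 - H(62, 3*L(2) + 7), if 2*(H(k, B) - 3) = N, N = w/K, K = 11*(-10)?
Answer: -9174743/220 ≈ -41703.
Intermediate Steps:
w = 137 (w = 60 + 77 = 137)
K = -110
N = -137/110 (N = 137/(-110) = 137*(-1/110) = -137/110 ≈ -1.2455)
H(k, B) = 523/220 (H(k, B) = 3 + (1/2)*(-137/110) = 3 - 137/220 = 523/220)
-41701 - H(62, 3*L(2) + 7) = -41701 - 1*523/220 = -41701 - 523/220 = -9174743/220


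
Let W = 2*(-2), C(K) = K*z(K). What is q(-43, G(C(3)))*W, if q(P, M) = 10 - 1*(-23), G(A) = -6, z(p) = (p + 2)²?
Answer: -132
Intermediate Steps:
z(p) = (2 + p)²
C(K) = K*(2 + K)²
q(P, M) = 33 (q(P, M) = 10 + 23 = 33)
W = -4
q(-43, G(C(3)))*W = 33*(-4) = -132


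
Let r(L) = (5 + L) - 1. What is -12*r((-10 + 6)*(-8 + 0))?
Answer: -432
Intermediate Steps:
r(L) = 4 + L
-12*r((-10 + 6)*(-8 + 0)) = -12*(4 + (-10 + 6)*(-8 + 0)) = -12*(4 - 4*(-8)) = -12*(4 + 32) = -12*36 = -432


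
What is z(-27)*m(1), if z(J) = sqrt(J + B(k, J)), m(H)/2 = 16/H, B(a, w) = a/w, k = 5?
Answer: 32*I*sqrt(2202)/9 ≈ 166.85*I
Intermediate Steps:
m(H) = 32/H (m(H) = 2*(16/H) = 32/H)
z(J) = sqrt(J + 5/J)
z(-27)*m(1) = sqrt(-27 + 5/(-27))*(32/1) = sqrt(-27 + 5*(-1/27))*(32*1) = sqrt(-27 - 5/27)*32 = sqrt(-734/27)*32 = (I*sqrt(2202)/9)*32 = 32*I*sqrt(2202)/9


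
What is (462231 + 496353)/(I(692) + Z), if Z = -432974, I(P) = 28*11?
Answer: -159764/72111 ≈ -2.2155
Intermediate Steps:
I(P) = 308
(462231 + 496353)/(I(692) + Z) = (462231 + 496353)/(308 - 432974) = 958584/(-432666) = 958584*(-1/432666) = -159764/72111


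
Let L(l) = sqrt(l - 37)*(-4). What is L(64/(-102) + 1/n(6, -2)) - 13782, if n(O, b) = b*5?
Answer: -13782 - 2*I*sqrt(9812910)/255 ≈ -13782.0 - 24.569*I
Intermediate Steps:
n(O, b) = 5*b
L(l) = -4*sqrt(-37 + l) (L(l) = sqrt(-37 + l)*(-4) = -4*sqrt(-37 + l))
L(64/(-102) + 1/n(6, -2)) - 13782 = -4*sqrt(-37 + (64/(-102) + 1/(5*(-2)))) - 13782 = -4*sqrt(-37 + (64*(-1/102) + 1/(-10))) - 13782 = -4*sqrt(-37 + (-32/51 + 1*(-1/10))) - 13782 = -4*sqrt(-37 + (-32/51 - 1/10)) - 13782 = -4*sqrt(-37 - 371/510) - 13782 = -2*I*sqrt(9812910)/255 - 13782 = -13782 - 2*I*sqrt(9812910)/255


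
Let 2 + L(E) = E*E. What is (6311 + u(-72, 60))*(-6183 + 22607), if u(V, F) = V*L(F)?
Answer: -4151083880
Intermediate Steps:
L(E) = -2 + E² (L(E) = -2 + E*E = -2 + E²)
u(V, F) = V*(-2 + F²)
(6311 + u(-72, 60))*(-6183 + 22607) = (6311 - 72*(-2 + 60²))*(-6183 + 22607) = (6311 - 72*(-2 + 3600))*16424 = (6311 - 72*3598)*16424 = (6311 - 259056)*16424 = -252745*16424 = -4151083880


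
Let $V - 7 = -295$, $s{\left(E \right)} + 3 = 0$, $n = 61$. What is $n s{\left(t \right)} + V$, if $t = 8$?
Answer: $-471$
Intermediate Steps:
$s{\left(E \right)} = -3$ ($s{\left(E \right)} = -3 + 0 = -3$)
$V = -288$ ($V = 7 - 295 = -288$)
$n s{\left(t \right)} + V = 61 \left(-3\right) - 288 = -183 - 288 = -471$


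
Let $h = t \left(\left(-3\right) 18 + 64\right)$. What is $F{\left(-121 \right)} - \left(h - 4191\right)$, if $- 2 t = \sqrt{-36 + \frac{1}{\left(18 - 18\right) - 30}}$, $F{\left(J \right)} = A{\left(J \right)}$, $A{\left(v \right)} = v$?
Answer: $4070 + \frac{i \sqrt{32430}}{6} \approx 4070.0 + 30.014 i$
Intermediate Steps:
$F{\left(J \right)} = J$
$t = - \frac{i \sqrt{32430}}{60}$ ($t = - \frac{\sqrt{-36 + \frac{1}{\left(18 - 18\right) - 30}}}{2} = - \frac{\sqrt{-36 + \frac{1}{0 - 30}}}{2} = - \frac{\sqrt{-36 + \frac{1}{-30}}}{2} = - \frac{\sqrt{-36 - \frac{1}{30}}}{2} = - \frac{\sqrt{- \frac{1081}{30}}}{2} = - \frac{\frac{1}{30} i \sqrt{32430}}{2} = - \frac{i \sqrt{32430}}{60} \approx - 3.0014 i$)
$h = - \frac{i \sqrt{32430}}{6}$ ($h = - \frac{i \sqrt{32430}}{60} \left(\left(-3\right) 18 + 64\right) = - \frac{i \sqrt{32430}}{60} \left(-54 + 64\right) = - \frac{i \sqrt{32430}}{60} \cdot 10 = - \frac{i \sqrt{32430}}{6} \approx - 30.014 i$)
$F{\left(-121 \right)} - \left(h - 4191\right) = -121 - \left(- \frac{i \sqrt{32430}}{6} - 4191\right) = -121 - \left(-4191 - \frac{i \sqrt{32430}}{6}\right) = -121 + \left(4191 + \frac{i \sqrt{32430}}{6}\right) = 4070 + \frac{i \sqrt{32430}}{6}$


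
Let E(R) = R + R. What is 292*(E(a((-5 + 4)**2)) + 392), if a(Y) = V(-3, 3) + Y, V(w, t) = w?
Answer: 113296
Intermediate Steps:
a(Y) = -3 + Y
E(R) = 2*R
292*(E(a((-5 + 4)**2)) + 392) = 292*(2*(-3 + (-5 + 4)**2) + 392) = 292*(2*(-3 + (-1)**2) + 392) = 292*(2*(-3 + 1) + 392) = 292*(2*(-2) + 392) = 292*(-4 + 392) = 292*388 = 113296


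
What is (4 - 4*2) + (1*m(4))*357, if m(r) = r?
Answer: 1424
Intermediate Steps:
(4 - 4*2) + (1*m(4))*357 = (4 - 4*2) + (1*4)*357 = (4 - 8) + 4*357 = -4 + 1428 = 1424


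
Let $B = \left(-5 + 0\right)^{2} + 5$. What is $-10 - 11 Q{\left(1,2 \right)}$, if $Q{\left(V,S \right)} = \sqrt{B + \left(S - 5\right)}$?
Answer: $-10 - 33 \sqrt{3} \approx -67.158$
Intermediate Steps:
$B = 30$ ($B = \left(-5\right)^{2} + 5 = 25 + 5 = 30$)
$Q{\left(V,S \right)} = \sqrt{25 + S}$ ($Q{\left(V,S \right)} = \sqrt{30 + \left(S - 5\right)} = \sqrt{30 + \left(-5 + S\right)} = \sqrt{25 + S}$)
$-10 - 11 Q{\left(1,2 \right)} = -10 - 11 \sqrt{25 + 2} = -10 - 11 \sqrt{27} = -10 - 11 \cdot 3 \sqrt{3} = -10 - 33 \sqrt{3}$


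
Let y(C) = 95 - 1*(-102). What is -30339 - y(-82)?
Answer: -30536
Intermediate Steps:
y(C) = 197 (y(C) = 95 + 102 = 197)
-30339 - y(-82) = -30339 - 1*197 = -30339 - 197 = -30536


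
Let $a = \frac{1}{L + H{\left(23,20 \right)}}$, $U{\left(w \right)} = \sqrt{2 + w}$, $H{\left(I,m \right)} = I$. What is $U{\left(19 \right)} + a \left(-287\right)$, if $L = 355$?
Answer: $- \frac{41}{54} + \sqrt{21} \approx 3.8233$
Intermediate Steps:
$a = \frac{1}{378}$ ($a = \frac{1}{355 + 23} = \frac{1}{378} \approx 0.0026455$)
$U{\left(19 \right)} + a \left(-287\right) = \sqrt{2 + 19} + \frac{1}{378} \left(-287\right) = \sqrt{21} - \frac{41}{54} = - \frac{41}{54} + \sqrt{21}$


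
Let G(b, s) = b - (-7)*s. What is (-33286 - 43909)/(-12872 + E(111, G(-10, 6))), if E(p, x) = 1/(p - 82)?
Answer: 2238655/373287 ≈ 5.9971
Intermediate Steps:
G(b, s) = b + 7*s
E(p, x) = 1/(-82 + p)
(-33286 - 43909)/(-12872 + E(111, G(-10, 6))) = (-33286 - 43909)/(-12872 + 1/(-82 + 111)) = -77195/(-12872 + 1/29) = -77195/(-373287/29) = -77195*(-29/373287) = 2238655/373287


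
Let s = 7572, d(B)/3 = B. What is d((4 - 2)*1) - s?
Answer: -7566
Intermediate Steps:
d(B) = 3*B
d((4 - 2)*1) - s = 3*((4 - 2)*1) - 1*7572 = 3*(2*1) - 7572 = 3*2 - 7572 = 6 - 7572 = -7566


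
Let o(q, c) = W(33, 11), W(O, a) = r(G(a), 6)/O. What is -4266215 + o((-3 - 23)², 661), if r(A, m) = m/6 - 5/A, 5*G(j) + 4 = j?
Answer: -328498561/77 ≈ -4.2662e+6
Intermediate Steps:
G(j) = -⅘ + j/5
r(A, m) = -5/A + m/6 (r(A, m) = m*(⅙) - 5/A = m/6 - 5/A = -5/A + m/6)
W(O, a) = (1 - 5/(-⅘ + a/5))/O (W(O, a) = (-5/(-⅘ + a/5) + (⅙)*6)/O = (-5/(-⅘ + a/5) + 1)/O = (1 - 5/(-⅘ + a/5))/O)
o(q, c) = -6/77 (o(q, c) = (-29 + 11)/(33*(-4 + 11)) = (1/33)*(-18)/7 = (1/33)*(⅐)*(-18) = -6/77)
-4266215 + o((-3 - 23)², 661) = -4266215 - 6/77 = -328498561/77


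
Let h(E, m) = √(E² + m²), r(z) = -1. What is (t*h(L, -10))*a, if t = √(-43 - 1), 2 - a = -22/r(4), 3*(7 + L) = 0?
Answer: -40*I*√1639 ≈ -1619.4*I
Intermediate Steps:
L = -7 (L = -7 + (⅓)*0 = -7 + 0 = -7)
a = -20 (a = 2 - (-22)/(-1) = 2 - (-22)*(-1) = 2 - 1*22 = 2 - 22 = -20)
t = 2*I*√11 (t = √(-44) = 2*I*√11 ≈ 6.6332*I)
(t*h(L, -10))*a = ((2*I*√11)*√((-7)² + (-10)²))*(-20) = ((2*I*√11)*√(49 + 100))*(-20) = ((2*I*√11)*√149)*(-20) = (2*I*√1639)*(-20) = -40*I*√1639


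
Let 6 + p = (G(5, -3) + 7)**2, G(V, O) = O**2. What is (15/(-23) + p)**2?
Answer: 32890225/529 ≈ 62174.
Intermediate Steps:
p = 250 (p = -6 + ((-3)**2 + 7)**2 = -6 + (9 + 7)**2 = -6 + 16**2 = -6 + 256 = 250)
(15/(-23) + p)**2 = (15/(-23) + 250)**2 = (15*(-1/23) + 250)**2 = (-15/23 + 250)**2 = (5735/23)**2 = 32890225/529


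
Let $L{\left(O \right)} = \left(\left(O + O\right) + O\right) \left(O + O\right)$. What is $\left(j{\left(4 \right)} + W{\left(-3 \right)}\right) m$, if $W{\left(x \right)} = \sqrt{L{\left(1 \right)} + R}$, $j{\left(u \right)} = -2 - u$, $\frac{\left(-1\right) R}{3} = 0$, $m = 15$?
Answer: $-90 + 15 \sqrt{6} \approx -53.258$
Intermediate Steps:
$R = 0$ ($R = \left(-3\right) 0 = 0$)
$L{\left(O \right)} = 6 O^{2}$ ($L{\left(O \right)} = \left(2 O + O\right) 2 O = 3 O 2 O = 6 O^{2}$)
$W{\left(x \right)} = \sqrt{6}$ ($W{\left(x \right)} = \sqrt{6 \cdot 1^{2} + 0} = \sqrt{6 \cdot 1 + 0} = \sqrt{6 + 0} = \sqrt{6}$)
$\left(j{\left(4 \right)} + W{\left(-3 \right)}\right) m = \left(\left(-2 - 4\right) + \sqrt{6}\right) 15 = \left(-6 + \sqrt{6}\right) 15 = -90 + 15 \sqrt{6}$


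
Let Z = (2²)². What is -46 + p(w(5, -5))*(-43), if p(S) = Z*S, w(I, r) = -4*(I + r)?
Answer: -46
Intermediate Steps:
w(I, r) = -4*I - 4*r
Z = 16 (Z = 4² = 16)
p(S) = 16*S
-46 + p(w(5, -5))*(-43) = -46 + (16*(-4*5 - 4*(-5)))*(-43) = -46 + (16*(-20 + 20))*(-43) = -46 + (16*0)*(-43) = -46 + 0*(-43) = -46 + 0 = -46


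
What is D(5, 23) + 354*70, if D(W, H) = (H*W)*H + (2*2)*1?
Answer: 27429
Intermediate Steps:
D(W, H) = 4 + W*H² (D(W, H) = W*H² + 4*1 = W*H² + 4 = 4 + W*H²)
D(5, 23) + 354*70 = (4 + 5*23²) + 354*70 = (4 + 5*529) + 24780 = (4 + 2645) + 24780 = 2649 + 24780 = 27429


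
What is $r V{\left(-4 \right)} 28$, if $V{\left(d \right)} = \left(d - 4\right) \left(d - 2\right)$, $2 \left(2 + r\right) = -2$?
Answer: $-4032$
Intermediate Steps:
$r = -3$ ($r = -2 + \frac{1}{2} \left(-2\right) = -2 - 1 = -3$)
$V{\left(d \right)} = \left(-4 + d\right) \left(-2 + d\right)$
$r V{\left(-4 \right)} 28 = - 3 \left(8 + \left(-4\right)^{2} - -24\right) 28 = - 3 \left(8 + 16 + 24\right) 28 = \left(-3\right) 48 \cdot 28 = \left(-144\right) 28 = -4032$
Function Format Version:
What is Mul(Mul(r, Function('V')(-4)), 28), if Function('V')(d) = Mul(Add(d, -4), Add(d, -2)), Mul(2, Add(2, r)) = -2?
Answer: -4032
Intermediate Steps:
r = -3 (r = Add(-2, Mul(Rational(1, 2), -2)) = Add(-2, -1) = -3)
Function('V')(d) = Mul(Add(-4, d), Add(-2, d))
Mul(Mul(r, Function('V')(-4)), 28) = Mul(Mul(-3, Add(8, Pow(-4, 2), Mul(-6, -4))), 28) = Mul(Mul(-3, Add(8, 16, 24)), 28) = Mul(Mul(-3, 48), 28) = Mul(-144, 28) = -4032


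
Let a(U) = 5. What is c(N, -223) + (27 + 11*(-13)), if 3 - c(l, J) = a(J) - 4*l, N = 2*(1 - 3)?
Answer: -134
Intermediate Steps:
N = -4 (N = 2*(-2) = -4)
c(l, J) = -2 + 4*l (c(l, J) = 3 - (5 - 4*l) = 3 + (-5 + 4*l) = -2 + 4*l)
c(N, -223) + (27 + 11*(-13)) = (-2 + 4*(-4)) + (27 + 11*(-13)) = (-2 - 16) + (27 - 143) = -18 - 116 = -134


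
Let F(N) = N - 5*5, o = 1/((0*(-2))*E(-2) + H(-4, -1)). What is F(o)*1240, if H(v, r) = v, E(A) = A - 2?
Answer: -31310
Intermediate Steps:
E(A) = -2 + A
o = -¼ (o = 1/((0*(-2))*(-2 - 2) - 4) = 1/(0*(-4) - 4) = 1/(0 - 4) = 1/(-4) = -¼ ≈ -0.25000)
F(N) = -25 + N (F(N) = N - 1*25 = N - 25 = -25 + N)
F(o)*1240 = (-25 - ¼)*1240 = -101/4*1240 = -31310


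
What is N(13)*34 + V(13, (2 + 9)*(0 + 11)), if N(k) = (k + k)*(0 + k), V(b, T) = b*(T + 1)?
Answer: 13078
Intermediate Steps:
V(b, T) = b*(1 + T)
N(k) = 2*k² (N(k) = (2*k)*k = 2*k²)
N(13)*34 + V(13, (2 + 9)*(0 + 11)) = (2*13²)*34 + 13*(1 + (2 + 9)*(0 + 11)) = (2*169)*34 + 13*(1 + 11*11) = 338*34 + 13*(1 + 121) = 11492 + 13*122 = 11492 + 1586 = 13078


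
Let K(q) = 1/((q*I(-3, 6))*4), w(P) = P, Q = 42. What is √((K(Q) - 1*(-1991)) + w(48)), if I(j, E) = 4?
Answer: √57548778/168 ≈ 45.155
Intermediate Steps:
K(q) = 1/(16*q) (K(q) = 1/((q*4)*4) = 1/((4*q)*4) = 1/(16*q))
√((K(Q) - 1*(-1991)) + w(48)) = √(((1/16)/42 - 1*(-1991)) + 48) = √(((1/16)*(1/42) + 1991) + 48) = √((1/672 + 1991) + 48) = √(1337953/672 + 48) = √(1370209/672) = √57548778/168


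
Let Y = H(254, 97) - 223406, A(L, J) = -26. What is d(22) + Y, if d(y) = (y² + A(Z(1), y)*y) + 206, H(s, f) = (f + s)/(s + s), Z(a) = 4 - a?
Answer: -113429953/508 ≈ -2.2329e+5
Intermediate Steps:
H(s, f) = (f + s)/(2*s) (H(s, f) = (f + s)/((2*s)) = (f + s)*(1/(2*s)) = (f + s)/(2*s))
d(y) = 206 + y² - 26*y (d(y) = (y² - 26*y) + 206 = 206 + y² - 26*y)
Y = -113489897/508 (Y = (½)*(97 + 254)/254 - 223406 = (½)*(1/254)*351 - 223406 = 351/508 - 223406 = -113489897/508 ≈ -2.2341e+5)
d(22) + Y = (206 + 22² - 26*22) - 113489897/508 = (206 + 484 - 572) - 113489897/508 = 118 - 113489897/508 = -113429953/508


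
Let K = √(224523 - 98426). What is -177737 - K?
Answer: -177737 - √126097 ≈ -1.7809e+5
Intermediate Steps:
K = √126097 ≈ 355.10
-177737 - K = -177737 - √126097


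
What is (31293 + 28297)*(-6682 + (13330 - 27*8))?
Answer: 383282880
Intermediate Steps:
(31293 + 28297)*(-6682 + (13330 - 27*8)) = 59590*(-6682 + (13330 - 9*3*8)) = 59590*(-6682 + (13330 - 27*8)) = 59590*(-6682 + (13330 - 216)) = 59590*(-6682 + 13114) = 59590*6432 = 383282880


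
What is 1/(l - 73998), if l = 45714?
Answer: -1/28284 ≈ -3.5356e-5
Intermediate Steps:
1/(l - 73998) = 1/(45714 - 73998) = 1/(-28284) = -1/28284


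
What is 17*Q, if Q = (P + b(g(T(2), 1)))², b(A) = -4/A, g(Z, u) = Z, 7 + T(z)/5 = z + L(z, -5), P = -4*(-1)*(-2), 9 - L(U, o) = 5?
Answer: 22032/25 ≈ 881.28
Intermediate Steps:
L(U, o) = 4 (L(U, o) = 9 - 1*5 = 9 - 5 = 4)
P = -8 (P = 4*(-2) = -8)
T(z) = -15 + 5*z (T(z) = -35 + 5*(z + 4) = -35 + 5*(4 + z) = -35 + (20 + 5*z) = -15 + 5*z)
Q = 1296/25 (Q = (-8 - 4/(-15 + 5*2))² = (-8 - 4/(-15 + 10))² = (-8 - 4/(-5))² = (-8 - 4*(-⅕))² = (-8 + ⅘)² = (-36/5)² = 1296/25 ≈ 51.840)
17*Q = 17*(1296/25) = 22032/25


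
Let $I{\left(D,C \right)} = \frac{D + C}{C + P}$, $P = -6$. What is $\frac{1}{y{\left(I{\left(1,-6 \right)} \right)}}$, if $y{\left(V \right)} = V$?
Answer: $\frac{12}{5} \approx 2.4$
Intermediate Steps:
$I{\left(D,C \right)} = \frac{C + D}{-6 + C}$ ($I{\left(D,C \right)} = \frac{D + C}{C - 6} = \frac{C + D}{-6 + C}$)
$\frac{1}{y{\left(I{\left(1,-6 \right)} \right)}} = \frac{1}{\frac{1}{-6 - 6} \left(-6 + 1\right)} = \frac{1}{\frac{1}{-12} \left(-5\right)} = \frac{1}{\left(- \frac{1}{12}\right) \left(-5\right)} = \frac{1}{\frac{5}{12}} = \frac{12}{5}$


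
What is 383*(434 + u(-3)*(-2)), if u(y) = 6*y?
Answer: 180010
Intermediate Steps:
383*(434 + u(-3)*(-2)) = 383*(434 + (6*(-3))*(-2)) = 383*(434 - 18*(-2)) = 383*(434 + 36) = 383*470 = 180010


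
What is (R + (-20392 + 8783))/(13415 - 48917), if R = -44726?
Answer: 56335/35502 ≈ 1.5868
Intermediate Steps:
(R + (-20392 + 8783))/(13415 - 48917) = (-44726 + (-20392 + 8783))/(13415 - 48917) = (-44726 - 11609)/(-35502) = -56335*(-1/35502) = 56335/35502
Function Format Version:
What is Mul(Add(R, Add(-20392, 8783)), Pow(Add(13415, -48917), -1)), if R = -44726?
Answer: Rational(56335, 35502) ≈ 1.5868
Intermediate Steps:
Mul(Add(R, Add(-20392, 8783)), Pow(Add(13415, -48917), -1)) = Mul(Add(-44726, Add(-20392, 8783)), Pow(Add(13415, -48917), -1)) = Mul(Add(-44726, -11609), Pow(-35502, -1)) = Mul(-56335, Rational(-1, 35502)) = Rational(56335, 35502)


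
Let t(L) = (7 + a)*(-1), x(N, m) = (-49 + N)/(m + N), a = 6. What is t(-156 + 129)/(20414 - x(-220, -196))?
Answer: -5408/8491955 ≈ -0.00063684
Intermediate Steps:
x(N, m) = (-49 + N)/(N + m)
t(L) = -13 (t(L) = (7 + 6)*(-1) = 13*(-1) = -13)
t(-156 + 129)/(20414 - x(-220, -196)) = -13/(20414 - (-49 - 220)/(-220 - 196)) = -13/(20414 - (-269)/(-416)) = -13/(20414 - (-1)*(-269)/416) = -13/(20414 - 1*269/416) = -13/(20414 - 269/416) = -13/8491955/416 = -13*416/8491955 = -5408/8491955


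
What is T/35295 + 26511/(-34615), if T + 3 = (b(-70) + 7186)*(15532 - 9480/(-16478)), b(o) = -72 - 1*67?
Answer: 22863707123062/7374275755 ≈ 3100.5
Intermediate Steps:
b(o) = -139 (b(o) = -72 - 67 = -139)
T = 901824917019/8239 (T = -3 + (-139 + 7186)*(15532 - 9480/(-16478)) = -3 + 7047*(15532 - 9480*(-1/16478)) = -3 + 7047*(15532 + 4740/8239) = -3 + 7047*(127972888/8239) = -3 + 901824941736/8239 = 901824917019/8239 ≈ 1.0946e+8)
T/35295 + 26511/(-34615) = (901824917019/8239)/35295 + 26511/(-34615) = (901824917019/8239)*(1/35295) + 26511*(-1/34615) = 23123715821/7456295 - 26511/34615 = 22863707123062/7374275755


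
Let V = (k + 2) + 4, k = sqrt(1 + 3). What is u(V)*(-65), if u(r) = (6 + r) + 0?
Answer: -910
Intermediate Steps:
k = 2 (k = sqrt(4) = 2)
V = 8 (V = (2 + 2) + 4 = 4 + 4 = 8)
u(r) = 6 + r
u(V)*(-65) = (6 + 8)*(-65) = 14*(-65) = -910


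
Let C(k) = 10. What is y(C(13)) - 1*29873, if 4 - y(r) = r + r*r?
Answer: -29979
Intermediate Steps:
y(r) = 4 - r - r**2 (y(r) = 4 - (r + r*r) = 4 - (r + r**2) = 4 + (-r - r**2) = 4 - r - r**2)
y(C(13)) - 1*29873 = (4 - 1*10 - 1*10**2) - 1*29873 = (4 - 10 - 1*100) - 29873 = (4 - 10 - 100) - 29873 = -106 - 29873 = -29979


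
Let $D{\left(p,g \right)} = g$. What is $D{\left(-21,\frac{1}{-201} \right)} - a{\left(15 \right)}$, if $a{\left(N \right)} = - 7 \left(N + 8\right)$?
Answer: $\frac{32360}{201} \approx 161.0$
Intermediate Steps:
$a{\left(N \right)} = -56 - 7 N$ ($a{\left(N \right)} = - 7 \left(8 + N\right) = -56 - 7 N$)
$D{\left(-21,\frac{1}{-201} \right)} - a{\left(15 \right)} = \frac{1}{-201} - \left(-56 - 105\right) = - \frac{1}{201} - \left(-56 - 105\right) = - \frac{1}{201} - -161 = - \frac{1}{201} + 161 = \frac{32360}{201}$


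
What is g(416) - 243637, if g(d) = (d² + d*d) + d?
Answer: 102891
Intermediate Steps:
g(d) = d + 2*d² (g(d) = (d² + d²) + d = 2*d² + d = d + 2*d²)
g(416) - 243637 = 416*(1 + 2*416) - 243637 = 416*(1 + 832) - 243637 = 416*833 - 243637 = 346528 - 243637 = 102891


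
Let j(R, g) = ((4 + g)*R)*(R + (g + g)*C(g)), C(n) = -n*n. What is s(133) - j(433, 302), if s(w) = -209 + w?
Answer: 7298888573858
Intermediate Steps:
C(n) = -n²
j(R, g) = R*(4 + g)*(R - 2*g³) (j(R, g) = ((4 + g)*R)*(R + (g + g)*(-g²)) = (R*(4 + g))*(R + (2*g)*(-g²)) = (R*(4 + g))*(R - 2*g³) = R*(4 + g)*(R - 2*g³))
s(133) - j(433, 302) = (-209 + 133) - 433*(-8*302³ - 2*302⁴ + 4*433 + 433*302) = -76 - 433*(-8*27543608 - 2*8318169616 + 1732 + 130766) = -76 - 433*(-220348864 - 16636339232 + 1732 + 130766) = -76 - 433*(-16856555598) = -76 - 1*(-7298888573934) = -76 + 7298888573934 = 7298888573858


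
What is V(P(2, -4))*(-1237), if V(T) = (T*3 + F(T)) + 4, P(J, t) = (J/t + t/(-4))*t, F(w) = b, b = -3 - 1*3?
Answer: 9896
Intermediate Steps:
b = -6 (b = -3 - 3 = -6)
F(w) = -6
P(J, t) = t*(-t/4 + J/t) (P(J, t) = (J/t + t*(-¼))*t = (J/t - t/4)*t = (-t/4 + J/t)*t = t*(-t/4 + J/t))
V(T) = -2 + 3*T (V(T) = (T*3 - 6) + 4 = (3*T - 6) + 4 = (-6 + 3*T) + 4 = -2 + 3*T)
V(P(2, -4))*(-1237) = (-2 + 3*(2 - ¼*(-4)²))*(-1237) = (-2 + 3*(2 - ¼*16))*(-1237) = (-2 + 3*(2 - 4))*(-1237) = (-2 + 3*(-2))*(-1237) = (-2 - 6)*(-1237) = -8*(-1237) = 9896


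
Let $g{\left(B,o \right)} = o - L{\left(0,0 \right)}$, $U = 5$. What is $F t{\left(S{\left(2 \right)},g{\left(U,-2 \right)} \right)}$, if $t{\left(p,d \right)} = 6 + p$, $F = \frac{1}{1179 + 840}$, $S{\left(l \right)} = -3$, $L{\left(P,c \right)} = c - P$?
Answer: $\frac{1}{673} \approx 0.0014859$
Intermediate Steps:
$F = \frac{1}{2019} \approx 0.0004953$
$g{\left(B,o \right)} = o$ ($g{\left(B,o \right)} = o - \left(0 - 0\right) = o - \left(0 + 0\right) = o - 0 = o + 0 = o$)
$F t{\left(S{\left(2 \right)},g{\left(U,-2 \right)} \right)} = \frac{6 - 3}{2019} = \frac{1}{2019} \cdot 3 = \frac{1}{673}$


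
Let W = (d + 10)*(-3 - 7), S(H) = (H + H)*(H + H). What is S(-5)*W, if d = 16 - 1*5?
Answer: -21000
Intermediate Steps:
d = 11 (d = 16 - 5 = 11)
S(H) = 4*H**2 (S(H) = (2*H)*(2*H) = 4*H**2)
W = -210 (W = (11 + 10)*(-3 - 7) = 21*(-10) = -210)
S(-5)*W = (4*(-5)**2)*(-210) = (4*25)*(-210) = 100*(-210) = -21000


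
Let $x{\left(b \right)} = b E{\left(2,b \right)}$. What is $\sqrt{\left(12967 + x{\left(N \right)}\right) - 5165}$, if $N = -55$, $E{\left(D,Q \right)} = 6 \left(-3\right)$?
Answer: $2 \sqrt{2198} \approx 93.766$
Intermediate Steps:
$E{\left(D,Q \right)} = -18$
$x{\left(b \right)} = - 18 b$ ($x{\left(b \right)} = b \left(-18\right) = - 18 b$)
$\sqrt{\left(12967 + x{\left(N \right)}\right) - 5165} = \sqrt{\left(12967 - -990\right) - 5165} = \sqrt{\left(12967 + 990\right) - 5165} = \sqrt{13957 - 5165} = \sqrt{8792} = 2 \sqrt{2198}$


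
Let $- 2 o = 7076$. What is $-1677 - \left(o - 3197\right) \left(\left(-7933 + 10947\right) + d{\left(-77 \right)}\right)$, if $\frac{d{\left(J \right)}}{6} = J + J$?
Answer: $14074473$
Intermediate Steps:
$d{\left(J \right)} = 12 J$ ($d{\left(J \right)} = 6 \left(J + J\right) = 6 \cdot 2 J = 12 J$)
$o = -3538$ ($o = \left(- \frac{1}{2}\right) 7076 = -3538$)
$-1677 - \left(o - 3197\right) \left(\left(-7933 + 10947\right) + d{\left(-77 \right)}\right) = -1677 - \left(-3538 - 3197\right) \left(\left(-7933 + 10947\right) + 12 \left(-77\right)\right) = -1677 - - 6735 \left(3014 - 924\right) = -1677 - \left(-6735\right) 2090 = -1677 - -14076150 = -1677 + 14076150 = 14074473$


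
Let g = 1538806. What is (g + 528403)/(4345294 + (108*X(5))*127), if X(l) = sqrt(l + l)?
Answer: 4491315432223/9439849329938 - 7088459661*sqrt(10)/4719924664969 ≈ 0.47103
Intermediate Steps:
X(l) = sqrt(2)*sqrt(l) (X(l) = sqrt(2*l) = sqrt(2)*sqrt(l))
(g + 528403)/(4345294 + (108*X(5))*127) = (1538806 + 528403)/(4345294 + (108*(sqrt(2)*sqrt(5)))*127) = 2067209/(4345294 + (108*sqrt(10))*127) = 2067209/(4345294 + 13716*sqrt(10))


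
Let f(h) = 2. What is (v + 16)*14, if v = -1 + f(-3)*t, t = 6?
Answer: 378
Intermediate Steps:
v = 11 (v = -1 + 2*6 = -1 + 12 = 11)
(v + 16)*14 = (11 + 16)*14 = 27*14 = 378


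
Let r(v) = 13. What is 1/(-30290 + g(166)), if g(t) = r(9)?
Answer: -1/30277 ≈ -3.3028e-5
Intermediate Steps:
g(t) = 13
1/(-30290 + g(166)) = 1/(-30290 + 13) = 1/(-30277) = -1/30277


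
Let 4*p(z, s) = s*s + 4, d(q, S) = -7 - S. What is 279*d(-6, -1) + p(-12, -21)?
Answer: -6251/4 ≈ -1562.8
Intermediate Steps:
p(z, s) = 1 + s²/4 (p(z, s) = (s*s + 4)/4 = (s² + 4)/4 = (4 + s²)/4 = 1 + s²/4)
279*d(-6, -1) + p(-12, -21) = 279*(-7 - 1*(-1)) + (1 + (¼)*(-21)²) = 279*(-7 + 1) + (1 + (¼)*441) = 279*(-6) + (1 + 441/4) = -1674 + 445/4 = -6251/4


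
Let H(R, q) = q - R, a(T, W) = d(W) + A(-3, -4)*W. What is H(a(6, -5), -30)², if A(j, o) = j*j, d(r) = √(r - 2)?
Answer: (15 - I*√7)² ≈ 218.0 - 79.373*I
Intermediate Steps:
d(r) = √(-2 + r)
A(j, o) = j²
a(T, W) = √(-2 + W) + 9*W (a(T, W) = √(-2 + W) + (-3)²*W = √(-2 + W) + 9*W)
H(a(6, -5), -30)² = (-30 - (√(-2 - 5) + 9*(-5)))² = (-30 - (√(-7) - 45))² = (-30 - (I*√7 - 45))² = (-30 - (-45 + I*√7))² = (-30 + (45 - I*√7))² = (15 - I*√7)²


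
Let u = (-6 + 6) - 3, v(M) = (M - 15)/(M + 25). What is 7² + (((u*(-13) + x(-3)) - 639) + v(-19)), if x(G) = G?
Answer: -1679/3 ≈ -559.67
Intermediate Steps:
v(M) = (-15 + M)/(25 + M)
u = -3 (u = 0 - 3 = -3)
7² + (((u*(-13) + x(-3)) - 639) + v(-19)) = 7² + (((-3*(-13) - 3) - 639) + (-15 - 19)/(25 - 19)) = 49 + (((39 - 3) - 639) - 34/6) = 49 + ((36 - 639) + (⅙)*(-34)) = 49 + (-603 - 17/3) = 49 - 1826/3 = -1679/3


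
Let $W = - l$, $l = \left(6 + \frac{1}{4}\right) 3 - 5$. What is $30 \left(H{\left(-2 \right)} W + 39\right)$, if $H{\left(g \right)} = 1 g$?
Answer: $1995$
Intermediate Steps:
$H{\left(g \right)} = g$
$l = \frac{55}{4}$ ($l = \left(6 + \frac{1}{4}\right) 3 - 5 = \frac{25}{4} \cdot 3 - 5 = \frac{75}{4} - 5 = \frac{55}{4} \approx 13.75$)
$W = - \frac{55}{4}$ ($W = \left(-1\right) \frac{55}{4} = - \frac{55}{4} \approx -13.75$)
$30 \left(H{\left(-2 \right)} W + 39\right) = 30 \left(\left(-2\right) \left(- \frac{55}{4}\right) + 39\right) = 30 \left(\frac{55}{2} + 39\right) = 30 \cdot \frac{133}{2} = 1995$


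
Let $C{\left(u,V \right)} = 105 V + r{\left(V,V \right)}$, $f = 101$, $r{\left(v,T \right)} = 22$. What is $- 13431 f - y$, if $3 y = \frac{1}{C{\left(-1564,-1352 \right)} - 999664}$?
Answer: $- \frac{4645855507985}{3424806} \approx -1.3565 \cdot 10^{6}$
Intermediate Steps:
$C{\left(u,V \right)} = 22 + 105 V$ ($C{\left(u,V \right)} = 105 V + 22 = 22 + 105 V$)
$y = - \frac{1}{3424806}$ ($y = \frac{1}{3 \left(\left(22 + 105 \left(-1352\right)\right) - 999664\right)} = \frac{1}{3 \left(\left(22 - 141960\right) - 999664\right)} = \frac{1}{3 \left(-141938 - 999664\right)} = \frac{1}{3 \left(-1141602\right)} = \frac{1}{3} \left(- \frac{1}{1141602}\right) = - \frac{1}{3424806} \approx -2.9199 \cdot 10^{-7}$)
$- 13431 f - y = \left(-13431\right) 101 - - \frac{1}{3424806} = -1356531 + \frac{1}{3424806} = - \frac{4645855507985}{3424806}$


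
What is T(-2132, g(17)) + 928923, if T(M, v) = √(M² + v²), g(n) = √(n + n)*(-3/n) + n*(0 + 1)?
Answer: 928923 + √(1313711363 - 1734*√34)/17 ≈ 9.3106e+5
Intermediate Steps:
g(n) = n - 3*√2/√n (g(n) = √(2*n)*(-3/n) + n*1 = (√2*√n)*(-3/n) + n = -3*√2/√n + n = n - 3*√2/√n)
T(-2132, g(17)) + 928923 = √((-2132)² + (17 - 3*√2/√17)²) + 928923 = √(4545424 + (17 - 3*√2*√17/17)²) + 928923 = √(4545424 + (17 - 3*√34/17)²) + 928923 = 928923 + √(4545424 + (17 - 3*√34/17)²)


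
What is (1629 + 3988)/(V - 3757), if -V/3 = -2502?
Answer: 5617/3749 ≈ 1.4983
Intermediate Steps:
V = 7506 (V = -3*(-2502) = 7506)
(1629 + 3988)/(V - 3757) = (1629 + 3988)/(7506 - 3757) = 5617/3749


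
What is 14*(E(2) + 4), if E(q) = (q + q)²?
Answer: 280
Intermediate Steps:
E(q) = 4*q² (E(q) = (2*q)² = 4*q²)
14*(E(2) + 4) = 14*(4*2² + 4) = 14*(4*4 + 4) = 14*(16 + 4) = 14*20 = 280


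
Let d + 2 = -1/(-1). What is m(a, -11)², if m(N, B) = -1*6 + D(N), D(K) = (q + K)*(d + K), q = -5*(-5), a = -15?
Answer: 27556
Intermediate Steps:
d = -1 (d = -2 - 1/(-1) = -2 - 1*(-1) = -2 + 1 = -1)
q = 25
D(K) = (-1 + K)*(25 + K) (D(K) = (25 + K)*(-1 + K) = (-1 + K)*(25 + K))
m(N, B) = -31 + N² + 24*N (m(N, B) = -1*6 + (-25 + N² + 24*N) = -6 + (-25 + N² + 24*N) = -31 + N² + 24*N)
m(a, -11)² = (-31 + (-15)² + 24*(-15))² = (-31 + 225 - 360)² = (-166)² = 27556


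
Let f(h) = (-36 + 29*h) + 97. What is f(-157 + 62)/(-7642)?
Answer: 1347/3821 ≈ 0.35253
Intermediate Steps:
f(h) = 61 + 29*h
f(-157 + 62)/(-7642) = (61 + 29*(-157 + 62))/(-7642) = (61 + 29*(-95))*(-1/7642) = (61 - 2755)*(-1/7642) = -2694*(-1/7642) = 1347/3821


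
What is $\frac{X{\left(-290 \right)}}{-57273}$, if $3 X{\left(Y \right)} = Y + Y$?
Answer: $\frac{580}{171819} \approx 0.0033756$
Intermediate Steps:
$X{\left(Y \right)} = \frac{2 Y}{3}$ ($X{\left(Y \right)} = \frac{Y + Y}{3} = \frac{2 Y}{3}$)
$\frac{X{\left(-290 \right)}}{-57273} = \frac{\frac{2}{3} \left(-290\right)}{-57273} = \left(- \frac{580}{3}\right) \left(- \frac{1}{57273}\right) = \frac{580}{171819}$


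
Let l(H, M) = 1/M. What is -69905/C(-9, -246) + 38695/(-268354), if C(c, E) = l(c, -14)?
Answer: 262629970485/268354 ≈ 9.7867e+5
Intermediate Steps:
C(c, E) = -1/14 (C(c, E) = 1/(-14) = -1/14)
-69905/C(-9, -246) + 38695/(-268354) = -69905/(-1/14) + 38695/(-268354) = -69905*(-14) + 38695*(-1/268354) = 978670 - 38695/268354 = 262629970485/268354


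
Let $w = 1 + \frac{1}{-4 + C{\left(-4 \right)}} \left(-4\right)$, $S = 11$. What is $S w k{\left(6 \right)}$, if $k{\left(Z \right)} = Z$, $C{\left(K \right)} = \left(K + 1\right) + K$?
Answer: $90$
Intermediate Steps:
$C{\left(K \right)} = 1 + 2 K$ ($C{\left(K \right)} = \left(1 + K\right) + K = 1 + 2 K$)
$w = \frac{15}{11}$ ($w = 1 + \frac{1}{-4 + \left(1 + 2 \left(-4\right)\right)} \left(-4\right) = 1 + \frac{1}{-4 + \left(1 - 8\right)} \left(-4\right) = 1 + \frac{1}{-4 - 7} \left(-4\right) = 1 + \frac{1}{-11} \left(-4\right) = 1 - - \frac{4}{11} = 1 + \frac{4}{11} = \frac{15}{11} \approx 1.3636$)
$S w k{\left(6 \right)} = 11 \cdot \frac{15}{11} \cdot 6 = 15 \cdot 6 = 90$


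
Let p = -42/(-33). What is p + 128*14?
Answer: 19726/11 ≈ 1793.3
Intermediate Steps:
p = 14/11 (p = -42*(-1/33) = 14/11 ≈ 1.2727)
p + 128*14 = 14/11 + 128*14 = 14/11 + 1792 = 19726/11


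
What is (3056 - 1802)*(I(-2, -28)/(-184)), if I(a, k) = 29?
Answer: -18183/92 ≈ -197.64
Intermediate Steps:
(3056 - 1802)*(I(-2, -28)/(-184)) = (3056 - 1802)*(29/(-184)) = 1254*(29*(-1/184)) = 1254*(-29/184) = -18183/92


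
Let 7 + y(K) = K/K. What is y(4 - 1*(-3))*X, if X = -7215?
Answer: 43290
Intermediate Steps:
y(K) = -6 (y(K) = -7 + K/K = -7 + 1 = -6)
y(4 - 1*(-3))*X = -6*(-7215) = 43290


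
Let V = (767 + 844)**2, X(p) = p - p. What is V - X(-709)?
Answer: 2595321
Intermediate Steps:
X(p) = 0
V = 2595321 (V = 1611**2 = 2595321)
V - X(-709) = 2595321 - 1*0 = 2595321 + 0 = 2595321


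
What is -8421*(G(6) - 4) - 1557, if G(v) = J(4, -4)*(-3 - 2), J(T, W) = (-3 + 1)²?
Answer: 200547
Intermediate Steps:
J(T, W) = 4 (J(T, W) = (-2)² = 4)
G(v) = -20 (G(v) = 4*(-3 - 2) = 4*(-5) = -20)
-8421*(G(6) - 4) - 1557 = -8421*(-20 - 4) - 1557 = -8421*(-24) - 1557 = -1203*(-168) - 1557 = 202104 - 1557 = 200547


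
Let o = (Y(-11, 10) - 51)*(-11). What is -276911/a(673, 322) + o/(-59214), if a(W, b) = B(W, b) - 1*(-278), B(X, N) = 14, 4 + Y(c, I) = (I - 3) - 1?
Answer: -8198582671/8645244 ≈ -948.33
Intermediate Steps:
Y(c, I) = -8 + I (Y(c, I) = -4 + ((I - 3) - 1) = -4 + ((-3 + I) - 1) = -4 + (-4 + I) = -8 + I)
o = 539 (o = ((-8 + 10) - 51)*(-11) = (2 - 51)*(-11) = -49*(-11) = 539)
a(W, b) = 292 (a(W, b) = 14 - 1*(-278) = 14 + 278 = 292)
-276911/a(673, 322) + o/(-59214) = -276911/292 + 539/(-59214) = -276911*1/292 + 539*(-1/59214) = -276911/292 - 539/59214 = -8198582671/8645244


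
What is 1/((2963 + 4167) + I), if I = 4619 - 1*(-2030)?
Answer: 1/13779 ≈ 7.2574e-5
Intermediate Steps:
I = 6649 (I = 4619 + 2030 = 6649)
1/((2963 + 4167) + I) = 1/((2963 + 4167) + 6649) = 1/(7130 + 6649) = 1/13779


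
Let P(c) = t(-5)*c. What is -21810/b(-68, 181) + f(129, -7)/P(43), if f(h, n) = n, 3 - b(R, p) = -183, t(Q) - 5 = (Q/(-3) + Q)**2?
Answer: -22666178/193285 ≈ -117.27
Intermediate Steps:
t(Q) = 5 + 4*Q**2/9 (t(Q) = 5 + (Q/(-3) + Q)**2 = 5 + (Q*(-1/3) + Q)**2 = 5 + (-Q/3 + Q)**2 = 5 + (2*Q/3)**2 = 5 + 4*Q**2/9)
b(R, p) = 186 (b(R, p) = 3 - 1*(-183) = 3 + 183 = 186)
P(c) = 145*c/9 (P(c) = (5 + (4/9)*(-5)**2)*c = (5 + (4/9)*25)*c = (5 + 100/9)*c = 145*c/9)
-21810/b(-68, 181) + f(129, -7)/P(43) = -21810/186 - 7/((145/9)*43) = -21810*1/186 - 7/6235/9 = -3635/31 - 7*9/6235 = -3635/31 - 63/6235 = -22666178/193285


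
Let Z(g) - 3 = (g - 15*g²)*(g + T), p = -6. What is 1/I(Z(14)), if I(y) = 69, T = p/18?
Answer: 1/69 ≈ 0.014493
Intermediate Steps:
T = -⅓ (T = -6/18 = -6*1/18 = -⅓ ≈ -0.33333)
Z(g) = 3 + (-⅓ + g)*(g - 15*g²) (Z(g) = 3 + (g - 15*g²)*(g - ⅓) = 3 + (g - 15*g²)*(-⅓ + g) = 3 + (-⅓ + g)*(g - 15*g²))
1/I(Z(14)) = 1/69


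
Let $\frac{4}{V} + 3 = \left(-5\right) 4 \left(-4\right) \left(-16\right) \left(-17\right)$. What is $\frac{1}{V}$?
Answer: $\frac{21757}{4} \approx 5439.3$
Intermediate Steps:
$V = \frac{4}{21757}$ ($V = \frac{4}{-3 + \left(-5\right) 4 \left(-4\right) \left(-16\right) \left(-17\right)} = \frac{4}{-3 + \left(-20\right) \left(-4\right) \left(-16\right) \left(-17\right)} = \frac{4}{-3 + 80 \left(-16\right) \left(-17\right)} = \frac{4}{-3 - -21760} = \frac{4}{-3 + 21760} = \frac{4}{21757} \approx 0.00018385$)
$\frac{1}{V} = \frac{1}{\frac{4}{21757}} = \frac{21757}{4}$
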